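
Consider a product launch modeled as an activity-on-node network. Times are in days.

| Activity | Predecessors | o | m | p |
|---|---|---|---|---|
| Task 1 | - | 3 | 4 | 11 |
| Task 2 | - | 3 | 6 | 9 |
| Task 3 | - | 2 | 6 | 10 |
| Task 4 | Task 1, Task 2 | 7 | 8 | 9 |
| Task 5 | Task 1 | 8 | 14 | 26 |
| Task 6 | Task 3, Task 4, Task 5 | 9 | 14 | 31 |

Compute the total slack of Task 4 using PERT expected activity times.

6 days

te_Task 1 = (3 + 4·4 + 11)/6 = 30/6 = 5
te_Task 2 = (3 + 4·6 + 9)/6 = 36/6 = 6
te_Task 3 = (2 + 4·6 + 10)/6 = 36/6 = 6
te_Task 4 = (7 + 4·8 + 9)/6 = 48/6 = 8
te_Task 5 = (8 + 4·14 + 26)/6 = 90/6 = 15
te_Task 6 = (9 + 4·14 + 31)/6 = 96/6 = 16

Forward pass:
ES_Task 1 = 0; EF_Task 1 = 5
ES_Task 2 = 0; EF_Task 2 = 6
ES_Task 3 = 0; EF_Task 3 = 6
ES_Task 4 = max(EF_Task 1=5, EF_Task 2=6) = 6; EF_Task 4 = 6+8 = 14
ES_Task 5 = 5; EF_Task 5 = 5+15 = 20
ES_Task 6 = max(EF_Task 3=6, EF_Task 4=14, EF_Task 5=20) = 20; EF_Task 6 = 20+16 = 36
Expected project duration μ = 36 days. Critical path: Task 1 → Task 5 → Task 6.

Backward pass:
LF_Task 6 = 36; LS_Task 6 = 36−16 = 20
LF_Task 5 = LS_Task 6 = 20; LS_Task 5 = 20−15 = 5
LF_Task 4 = LS_Task 6 = 20; LS_Task 4 = 20−8 = 12
LF_Task 3 = LS_Task 6 = 20; LS_Task 3 = 20−6 = 14
LF_Task 2 = LS_Task 4 = 12; LS_Task 2 = 12−6 = 6
LF_Task 1 = min(LS_Task 4=12, LS_Task 5=5) = 5; LS_Task 1 = 5−5 = 0
Slack_Task 4 = LS_Task 4 − ES_Task 4 = 12 − 6 = 6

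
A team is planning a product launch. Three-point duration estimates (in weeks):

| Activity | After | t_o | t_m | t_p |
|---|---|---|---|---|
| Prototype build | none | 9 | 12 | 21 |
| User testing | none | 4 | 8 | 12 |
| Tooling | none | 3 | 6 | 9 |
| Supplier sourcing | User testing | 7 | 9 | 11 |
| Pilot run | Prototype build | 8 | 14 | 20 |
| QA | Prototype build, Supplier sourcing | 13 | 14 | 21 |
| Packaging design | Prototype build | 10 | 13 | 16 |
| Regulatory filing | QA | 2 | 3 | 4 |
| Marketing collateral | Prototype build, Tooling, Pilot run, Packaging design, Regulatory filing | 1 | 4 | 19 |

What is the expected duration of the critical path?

41 weeks

te_Prototype build = (9 + 4·12 + 21)/6 = 78/6 = 13
te_User testing = (4 + 4·8 + 12)/6 = 48/6 = 8
te_Tooling = (3 + 4·6 + 9)/6 = 36/6 = 6
te_Supplier sourcing = (7 + 4·9 + 11)/6 = 54/6 = 9
te_Pilot run = (8 + 4·14 + 20)/6 = 84/6 = 14
te_QA = (13 + 4·14 + 21)/6 = 90/6 = 15
te_Packaging design = (10 + 4·13 + 16)/6 = 78/6 = 13
te_Regulatory filing = (2 + 4·3 + 4)/6 = 18/6 = 3
te_Marketing collateral = (1 + 4·4 + 19)/6 = 36/6 = 6

Forward pass:
ES_Prototype build = 0; EF_Prototype build = 13
ES_User testing = 0; EF_User testing = 8
ES_Tooling = 0; EF_Tooling = 6
ES_Supplier sourcing = 8; EF_Supplier sourcing = 8+9 = 17
ES_Pilot run = 13; EF_Pilot run = 13+14 = 27
ES_QA = max(EF_Prototype build=13, EF_Supplier sourcing=17) = 17; EF_QA = 17+15 = 32
ES_Packaging design = 13; EF_Packaging design = 13+13 = 26
ES_Regulatory filing = 32; EF_Regulatory filing = 32+3 = 35
ES_Marketing collateral = max(EF_Prototype build=13, EF_Tooling=6, EF_Pilot run=27, EF_Packaging design=26, EF_Regulatory filing=35) = 35; EF_Marketing collateral = 35+6 = 41
Expected project duration μ = 41 weeks. Critical path: User testing → Supplier sourcing → QA → Regulatory filing → Marketing collateral.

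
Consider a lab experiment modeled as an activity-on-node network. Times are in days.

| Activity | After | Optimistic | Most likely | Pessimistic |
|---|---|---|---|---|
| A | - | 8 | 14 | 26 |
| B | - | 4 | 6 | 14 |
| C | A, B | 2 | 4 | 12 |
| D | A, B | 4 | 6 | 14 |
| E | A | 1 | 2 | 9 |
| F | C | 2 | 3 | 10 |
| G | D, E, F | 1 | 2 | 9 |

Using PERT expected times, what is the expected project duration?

27 days

te_A = (8 + 4·14 + 26)/6 = 90/6 = 15
te_B = (4 + 4·6 + 14)/6 = 42/6 = 7
te_C = (2 + 4·4 + 12)/6 = 30/6 = 5
te_D = (4 + 4·6 + 14)/6 = 42/6 = 7
te_E = (1 + 4·2 + 9)/6 = 18/6 = 3
te_F = (2 + 4·3 + 10)/6 = 24/6 = 4
te_G = (1 + 4·2 + 9)/6 = 18/6 = 3

Forward pass:
ES_A = 0; EF_A = 15
ES_B = 0; EF_B = 7
ES_C = max(EF_A=15, EF_B=7) = 15; EF_C = 15+5 = 20
ES_D = max(EF_A=15, EF_B=7) = 15; EF_D = 15+7 = 22
ES_E = 15; EF_E = 15+3 = 18
ES_F = 20; EF_F = 20+4 = 24
ES_G = max(EF_D=22, EF_E=18, EF_F=24) = 24; EF_G = 24+3 = 27
Expected project duration μ = 27 days. Critical path: A → C → F → G.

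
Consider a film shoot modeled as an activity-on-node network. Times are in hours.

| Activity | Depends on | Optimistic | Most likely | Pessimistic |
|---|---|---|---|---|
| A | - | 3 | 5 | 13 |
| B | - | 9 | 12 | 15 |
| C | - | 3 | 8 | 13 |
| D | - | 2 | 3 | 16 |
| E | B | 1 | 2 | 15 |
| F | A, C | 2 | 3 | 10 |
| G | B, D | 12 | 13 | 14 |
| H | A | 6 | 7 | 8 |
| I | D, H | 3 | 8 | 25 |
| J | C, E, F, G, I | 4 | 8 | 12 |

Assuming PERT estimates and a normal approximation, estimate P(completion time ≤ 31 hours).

te_A = (3 + 4·5 + 13)/6 = 36/6 = 6; σ²_A = ((13−3)/6)² = 2.778
te_B = (9 + 4·12 + 15)/6 = 72/6 = 12; σ²_B = ((15−9)/6)² = 1.000
te_C = (3 + 4·8 + 13)/6 = 48/6 = 8; σ²_C = ((13−3)/6)² = 2.778
te_D = (2 + 4·3 + 16)/6 = 30/6 = 5; σ²_D = ((16−2)/6)² = 5.444
te_E = (1 + 4·2 + 15)/6 = 24/6 = 4; σ²_E = ((15−1)/6)² = 5.444
te_F = (2 + 4·3 + 10)/6 = 24/6 = 4; σ²_F = ((10−2)/6)² = 1.778
te_G = (12 + 4·13 + 14)/6 = 78/6 = 13; σ²_G = ((14−12)/6)² = 0.111
te_H = (6 + 4·7 + 8)/6 = 42/6 = 7; σ²_H = ((8−6)/6)² = 0.111
te_I = (3 + 4·8 + 25)/6 = 60/6 = 10; σ²_I = ((25−3)/6)² = 13.444
te_J = (4 + 4·8 + 12)/6 = 48/6 = 8; σ²_J = ((12−4)/6)² = 1.778

Forward pass:
ES_A = 0; EF_A = 6
ES_B = 0; EF_B = 12
ES_C = 0; EF_C = 8
ES_D = 0; EF_D = 5
ES_E = 12; EF_E = 12+4 = 16
ES_F = max(EF_A=6, EF_C=8) = 8; EF_F = 8+4 = 12
ES_G = max(EF_B=12, EF_D=5) = 12; EF_G = 12+13 = 25
ES_H = 6; EF_H = 6+7 = 13
ES_I = max(EF_D=5, EF_H=13) = 13; EF_I = 13+10 = 23
ES_J = max(EF_C=8, EF_E=16, EF_F=12, EF_G=25, EF_I=23) = 25; EF_J = 25+8 = 33
Expected project duration μ = 33 hours. Critical path: B → G → J.

Variance along critical path = 1.000 + 0.111 + 1.778 = 2.889; σ = √2.889 = 1.700 hours.
Z = (31 − 33) / 1.700 = -1.177
P(T ≤ 31) = Φ(-1.177) ≈ 0.120

0.120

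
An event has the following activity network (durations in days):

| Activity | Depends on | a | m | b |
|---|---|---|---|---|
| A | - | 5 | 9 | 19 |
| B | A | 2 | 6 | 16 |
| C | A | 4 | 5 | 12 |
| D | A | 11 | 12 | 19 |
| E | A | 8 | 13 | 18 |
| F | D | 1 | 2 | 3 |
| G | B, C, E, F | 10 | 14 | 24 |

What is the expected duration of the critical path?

40 days

te_A = (5 + 4·9 + 19)/6 = 60/6 = 10
te_B = (2 + 4·6 + 16)/6 = 42/6 = 7
te_C = (4 + 4·5 + 12)/6 = 36/6 = 6
te_D = (11 + 4·12 + 19)/6 = 78/6 = 13
te_E = (8 + 4·13 + 18)/6 = 78/6 = 13
te_F = (1 + 4·2 + 3)/6 = 12/6 = 2
te_G = (10 + 4·14 + 24)/6 = 90/6 = 15

Forward pass:
ES_A = 0; EF_A = 10
ES_B = 10; EF_B = 10+7 = 17
ES_C = 10; EF_C = 10+6 = 16
ES_D = 10; EF_D = 10+13 = 23
ES_E = 10; EF_E = 10+13 = 23
ES_F = 23; EF_F = 23+2 = 25
ES_G = max(EF_B=17, EF_C=16, EF_E=23, EF_F=25) = 25; EF_G = 25+15 = 40
Expected project duration μ = 40 days. Critical path: A → D → F → G.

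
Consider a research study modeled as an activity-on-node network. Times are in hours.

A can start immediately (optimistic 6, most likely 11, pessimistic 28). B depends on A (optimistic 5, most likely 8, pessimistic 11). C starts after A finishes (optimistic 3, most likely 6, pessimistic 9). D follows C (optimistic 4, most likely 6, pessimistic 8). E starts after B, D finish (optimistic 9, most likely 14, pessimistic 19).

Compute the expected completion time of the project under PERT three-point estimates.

39 hours

te_A = (6 + 4·11 + 28)/6 = 78/6 = 13
te_B = (5 + 4·8 + 11)/6 = 48/6 = 8
te_C = (3 + 4·6 + 9)/6 = 36/6 = 6
te_D = (4 + 4·6 + 8)/6 = 36/6 = 6
te_E = (9 + 4·14 + 19)/6 = 84/6 = 14

Forward pass:
ES_A = 0; EF_A = 13
ES_B = 13; EF_B = 13+8 = 21
ES_C = 13; EF_C = 13+6 = 19
ES_D = 19; EF_D = 19+6 = 25
ES_E = max(EF_B=21, EF_D=25) = 25; EF_E = 25+14 = 39
Expected project duration μ = 39 hours. Critical path: A → C → D → E.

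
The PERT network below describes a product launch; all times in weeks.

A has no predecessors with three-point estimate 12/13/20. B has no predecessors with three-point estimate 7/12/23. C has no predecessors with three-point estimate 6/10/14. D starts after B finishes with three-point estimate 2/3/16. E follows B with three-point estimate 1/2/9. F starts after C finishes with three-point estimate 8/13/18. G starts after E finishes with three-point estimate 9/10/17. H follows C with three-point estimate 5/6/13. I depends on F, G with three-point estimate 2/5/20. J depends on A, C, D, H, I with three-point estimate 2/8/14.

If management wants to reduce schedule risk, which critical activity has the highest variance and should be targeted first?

I

te_A = (12 + 4·13 + 20)/6 = 84/6 = 14; σ²_A = ((20−12)/6)² = 1.778
te_B = (7 + 4·12 + 23)/6 = 78/6 = 13; σ²_B = ((23−7)/6)² = 7.111
te_C = (6 + 4·10 + 14)/6 = 60/6 = 10; σ²_C = ((14−6)/6)² = 1.778
te_D = (2 + 4·3 + 16)/6 = 30/6 = 5; σ²_D = ((16−2)/6)² = 5.444
te_E = (1 + 4·2 + 9)/6 = 18/6 = 3; σ²_E = ((9−1)/6)² = 1.778
te_F = (8 + 4·13 + 18)/6 = 78/6 = 13; σ²_F = ((18−8)/6)² = 2.778
te_G = (9 + 4·10 + 17)/6 = 66/6 = 11; σ²_G = ((17−9)/6)² = 1.778
te_H = (5 + 4·6 + 13)/6 = 42/6 = 7; σ²_H = ((13−5)/6)² = 1.778
te_I = (2 + 4·5 + 20)/6 = 42/6 = 7; σ²_I = ((20−2)/6)² = 9.000
te_J = (2 + 4·8 + 14)/6 = 48/6 = 8; σ²_J = ((14−2)/6)² = 4.000

Forward pass:
ES_A = 0; EF_A = 14
ES_B = 0; EF_B = 13
ES_C = 0; EF_C = 10
ES_D = 13; EF_D = 13+5 = 18
ES_E = 13; EF_E = 13+3 = 16
ES_F = 10; EF_F = 10+13 = 23
ES_G = 16; EF_G = 16+11 = 27
ES_H = 10; EF_H = 10+7 = 17
ES_I = max(EF_F=23, EF_G=27) = 27; EF_I = 27+7 = 34
ES_J = max(EF_A=14, EF_C=10, EF_D=18, EF_H=17, EF_I=34) = 34; EF_J = 34+8 = 42
Expected project duration μ = 42 weeks. Critical path: B → E → G → I → J.

Variances on critical path: σ²_B=7.111, σ²_E=1.778, σ²_G=1.778, σ²_I=9.000, σ²_J=4.000.
Largest is σ²_I = 9.000.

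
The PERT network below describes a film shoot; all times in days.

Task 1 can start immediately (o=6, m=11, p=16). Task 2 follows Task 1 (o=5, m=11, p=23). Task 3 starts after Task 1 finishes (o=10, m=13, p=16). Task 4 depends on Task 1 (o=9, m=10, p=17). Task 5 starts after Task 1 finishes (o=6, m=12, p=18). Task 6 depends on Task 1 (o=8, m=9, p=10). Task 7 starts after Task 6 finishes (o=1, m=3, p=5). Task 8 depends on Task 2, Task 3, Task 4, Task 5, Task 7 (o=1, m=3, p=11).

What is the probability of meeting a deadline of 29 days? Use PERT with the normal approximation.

te_Task 1 = (6 + 4·11 + 16)/6 = 66/6 = 11; σ²_Task 1 = ((16−6)/6)² = 2.778
te_Task 2 = (5 + 4·11 + 23)/6 = 72/6 = 12; σ²_Task 2 = ((23−5)/6)² = 9.000
te_Task 3 = (10 + 4·13 + 16)/6 = 78/6 = 13; σ²_Task 3 = ((16−10)/6)² = 1.000
te_Task 4 = (9 + 4·10 + 17)/6 = 66/6 = 11; σ²_Task 4 = ((17−9)/6)² = 1.778
te_Task 5 = (6 + 4·12 + 18)/6 = 72/6 = 12; σ²_Task 5 = ((18−6)/6)² = 4.000
te_Task 6 = (8 + 4·9 + 10)/6 = 54/6 = 9; σ²_Task 6 = ((10−8)/6)² = 0.111
te_Task 7 = (1 + 4·3 + 5)/6 = 18/6 = 3; σ²_Task 7 = ((5−1)/6)² = 0.444
te_Task 8 = (1 + 4·3 + 11)/6 = 24/6 = 4; σ²_Task 8 = ((11−1)/6)² = 2.778

Forward pass:
ES_Task 1 = 0; EF_Task 1 = 11
ES_Task 2 = 11; EF_Task 2 = 11+12 = 23
ES_Task 3 = 11; EF_Task 3 = 11+13 = 24
ES_Task 4 = 11; EF_Task 4 = 11+11 = 22
ES_Task 5 = 11; EF_Task 5 = 11+12 = 23
ES_Task 6 = 11; EF_Task 6 = 11+9 = 20
ES_Task 7 = 20; EF_Task 7 = 20+3 = 23
ES_Task 8 = max(EF_Task 2=23, EF_Task 3=24, EF_Task 4=22, EF_Task 5=23, EF_Task 7=23) = 24; EF_Task 8 = 24+4 = 28
Expected project duration μ = 28 days. Critical path: Task 1 → Task 3 → Task 8.

Variance along critical path = 2.778 + 1.000 + 2.778 = 6.556; σ = √6.556 = 2.560 days.
Z = (29 − 28) / 2.560 = 0.391
P(T ≤ 29) = Φ(0.391) ≈ 0.652

0.652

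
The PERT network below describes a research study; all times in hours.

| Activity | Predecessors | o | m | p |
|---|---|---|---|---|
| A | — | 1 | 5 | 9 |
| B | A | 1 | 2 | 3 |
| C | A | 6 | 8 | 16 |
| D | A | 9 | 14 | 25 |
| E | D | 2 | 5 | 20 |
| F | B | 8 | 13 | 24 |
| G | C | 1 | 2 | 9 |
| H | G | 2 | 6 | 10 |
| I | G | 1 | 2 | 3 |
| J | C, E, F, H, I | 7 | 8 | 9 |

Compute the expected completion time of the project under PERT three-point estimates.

35 hours

te_A = (1 + 4·5 + 9)/6 = 30/6 = 5
te_B = (1 + 4·2 + 3)/6 = 12/6 = 2
te_C = (6 + 4·8 + 16)/6 = 54/6 = 9
te_D = (9 + 4·14 + 25)/6 = 90/6 = 15
te_E = (2 + 4·5 + 20)/6 = 42/6 = 7
te_F = (8 + 4·13 + 24)/6 = 84/6 = 14
te_G = (1 + 4·2 + 9)/6 = 18/6 = 3
te_H = (2 + 4·6 + 10)/6 = 36/6 = 6
te_I = (1 + 4·2 + 3)/6 = 12/6 = 2
te_J = (7 + 4·8 + 9)/6 = 48/6 = 8

Forward pass:
ES_A = 0; EF_A = 5
ES_B = 5; EF_B = 5+2 = 7
ES_C = 5; EF_C = 5+9 = 14
ES_D = 5; EF_D = 5+15 = 20
ES_E = 20; EF_E = 20+7 = 27
ES_F = 7; EF_F = 7+14 = 21
ES_G = 14; EF_G = 14+3 = 17
ES_H = 17; EF_H = 17+6 = 23
ES_I = 17; EF_I = 17+2 = 19
ES_J = max(EF_C=14, EF_E=27, EF_F=21, EF_H=23, EF_I=19) = 27; EF_J = 27+8 = 35
Expected project duration μ = 35 hours. Critical path: A → D → E → J.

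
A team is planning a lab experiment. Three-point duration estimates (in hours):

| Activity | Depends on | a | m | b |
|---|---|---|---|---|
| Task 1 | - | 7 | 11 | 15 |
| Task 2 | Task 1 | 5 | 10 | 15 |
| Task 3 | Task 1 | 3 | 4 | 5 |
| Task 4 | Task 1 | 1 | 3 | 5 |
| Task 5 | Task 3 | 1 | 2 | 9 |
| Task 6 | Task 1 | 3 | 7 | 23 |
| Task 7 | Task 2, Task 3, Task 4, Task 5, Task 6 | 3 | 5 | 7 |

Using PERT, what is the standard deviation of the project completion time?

te_Task 1 = (7 + 4·11 + 15)/6 = 66/6 = 11; σ²_Task 1 = ((15−7)/6)² = 1.778
te_Task 2 = (5 + 4·10 + 15)/6 = 60/6 = 10; σ²_Task 2 = ((15−5)/6)² = 2.778
te_Task 3 = (3 + 4·4 + 5)/6 = 24/6 = 4; σ²_Task 3 = ((5−3)/6)² = 0.111
te_Task 4 = (1 + 4·3 + 5)/6 = 18/6 = 3; σ²_Task 4 = ((5−1)/6)² = 0.444
te_Task 5 = (1 + 4·2 + 9)/6 = 18/6 = 3; σ²_Task 5 = ((9−1)/6)² = 1.778
te_Task 6 = (3 + 4·7 + 23)/6 = 54/6 = 9; σ²_Task 6 = ((23−3)/6)² = 11.111
te_Task 7 = (3 + 4·5 + 7)/6 = 30/6 = 5; σ²_Task 7 = ((7−3)/6)² = 0.444

Forward pass:
ES_Task 1 = 0; EF_Task 1 = 11
ES_Task 2 = 11; EF_Task 2 = 11+10 = 21
ES_Task 3 = 11; EF_Task 3 = 11+4 = 15
ES_Task 4 = 11; EF_Task 4 = 11+3 = 14
ES_Task 5 = 15; EF_Task 5 = 15+3 = 18
ES_Task 6 = 11; EF_Task 6 = 11+9 = 20
ES_Task 7 = max(EF_Task 2=21, EF_Task 3=15, EF_Task 4=14, EF_Task 5=18, EF_Task 6=20) = 21; EF_Task 7 = 21+5 = 26
Expected project duration μ = 26 hours. Critical path: Task 1 → Task 2 → Task 7.

Variance along critical path = 1.778 + 2.778 + 0.444 = 5.000
σ = √5.000 = 2.236 hours

2.24 hours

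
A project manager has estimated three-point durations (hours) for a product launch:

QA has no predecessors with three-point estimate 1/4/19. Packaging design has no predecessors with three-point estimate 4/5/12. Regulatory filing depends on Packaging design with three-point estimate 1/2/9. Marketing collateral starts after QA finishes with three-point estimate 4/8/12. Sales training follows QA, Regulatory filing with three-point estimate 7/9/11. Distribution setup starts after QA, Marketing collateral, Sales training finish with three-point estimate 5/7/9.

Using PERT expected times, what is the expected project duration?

25 hours

te_QA = (1 + 4·4 + 19)/6 = 36/6 = 6
te_Packaging design = (4 + 4·5 + 12)/6 = 36/6 = 6
te_Regulatory filing = (1 + 4·2 + 9)/6 = 18/6 = 3
te_Marketing collateral = (4 + 4·8 + 12)/6 = 48/6 = 8
te_Sales training = (7 + 4·9 + 11)/6 = 54/6 = 9
te_Distribution setup = (5 + 4·7 + 9)/6 = 42/6 = 7

Forward pass:
ES_QA = 0; EF_QA = 6
ES_Packaging design = 0; EF_Packaging design = 6
ES_Regulatory filing = 6; EF_Regulatory filing = 6+3 = 9
ES_Marketing collateral = 6; EF_Marketing collateral = 6+8 = 14
ES_Sales training = max(EF_QA=6, EF_Regulatory filing=9) = 9; EF_Sales training = 9+9 = 18
ES_Distribution setup = max(EF_QA=6, EF_Marketing collateral=14, EF_Sales training=18) = 18; EF_Distribution setup = 18+7 = 25
Expected project duration μ = 25 hours. Critical path: Packaging design → Regulatory filing → Sales training → Distribution setup.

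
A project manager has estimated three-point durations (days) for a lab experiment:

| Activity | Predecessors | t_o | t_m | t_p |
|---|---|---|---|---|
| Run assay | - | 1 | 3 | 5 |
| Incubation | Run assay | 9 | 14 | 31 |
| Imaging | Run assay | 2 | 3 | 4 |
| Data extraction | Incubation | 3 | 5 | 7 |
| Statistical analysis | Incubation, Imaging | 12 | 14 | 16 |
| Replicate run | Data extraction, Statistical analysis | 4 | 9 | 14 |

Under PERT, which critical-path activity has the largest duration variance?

te_Run assay = (1 + 4·3 + 5)/6 = 18/6 = 3; σ²_Run assay = ((5−1)/6)² = 0.444
te_Incubation = (9 + 4·14 + 31)/6 = 96/6 = 16; σ²_Incubation = ((31−9)/6)² = 13.444
te_Imaging = (2 + 4·3 + 4)/6 = 18/6 = 3; σ²_Imaging = ((4−2)/6)² = 0.111
te_Data extraction = (3 + 4·5 + 7)/6 = 30/6 = 5; σ²_Data extraction = ((7−3)/6)² = 0.444
te_Statistical analysis = (12 + 4·14 + 16)/6 = 84/6 = 14; σ²_Statistical analysis = ((16−12)/6)² = 0.444
te_Replicate run = (4 + 4·9 + 14)/6 = 54/6 = 9; σ²_Replicate run = ((14−4)/6)² = 2.778

Forward pass:
ES_Run assay = 0; EF_Run assay = 3
ES_Incubation = 3; EF_Incubation = 3+16 = 19
ES_Imaging = 3; EF_Imaging = 3+3 = 6
ES_Data extraction = 19; EF_Data extraction = 19+5 = 24
ES_Statistical analysis = max(EF_Incubation=19, EF_Imaging=6) = 19; EF_Statistical analysis = 19+14 = 33
ES_Replicate run = max(EF_Data extraction=24, EF_Statistical analysis=33) = 33; EF_Replicate run = 33+9 = 42
Expected project duration μ = 42 days. Critical path: Run assay → Incubation → Statistical analysis → Replicate run.

Variances on critical path: σ²_Run assay=0.444, σ²_Incubation=13.444, σ²_Statistical analysis=0.444, σ²_Replicate run=2.778.
Largest is σ²_Incubation = 13.444.

Incubation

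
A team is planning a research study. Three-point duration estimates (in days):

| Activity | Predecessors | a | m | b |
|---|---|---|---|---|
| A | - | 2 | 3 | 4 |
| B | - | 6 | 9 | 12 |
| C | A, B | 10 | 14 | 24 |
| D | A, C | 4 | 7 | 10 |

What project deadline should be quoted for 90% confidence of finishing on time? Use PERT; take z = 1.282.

34.5 days

te_A = (2 + 4·3 + 4)/6 = 18/6 = 3; σ²_A = ((4−2)/6)² = 0.111
te_B = (6 + 4·9 + 12)/6 = 54/6 = 9; σ²_B = ((12−6)/6)² = 1.000
te_C = (10 + 4·14 + 24)/6 = 90/6 = 15; σ²_C = ((24−10)/6)² = 5.444
te_D = (4 + 4·7 + 10)/6 = 42/6 = 7; σ²_D = ((10−4)/6)² = 1.000

Forward pass:
ES_A = 0; EF_A = 3
ES_B = 0; EF_B = 9
ES_C = max(EF_A=3, EF_B=9) = 9; EF_C = 9+15 = 24
ES_D = max(EF_A=3, EF_C=24) = 24; EF_D = 24+7 = 31
Expected project duration μ = 31 days. Critical path: B → C → D.

Variance along critical path = 1.000 + 5.444 + 1.000 = 7.444; σ = 2.728 days.
D = μ + z·σ = 31 + 1.282·2.728 = 34.5 days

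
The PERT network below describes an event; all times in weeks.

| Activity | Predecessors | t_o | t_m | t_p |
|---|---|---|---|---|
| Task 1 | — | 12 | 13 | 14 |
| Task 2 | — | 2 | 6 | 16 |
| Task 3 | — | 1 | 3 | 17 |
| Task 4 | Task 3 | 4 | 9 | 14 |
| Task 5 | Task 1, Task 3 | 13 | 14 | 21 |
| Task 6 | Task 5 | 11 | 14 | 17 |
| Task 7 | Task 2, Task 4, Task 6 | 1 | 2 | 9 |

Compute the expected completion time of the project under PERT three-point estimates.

te_Task 1 = (12 + 4·13 + 14)/6 = 78/6 = 13
te_Task 2 = (2 + 4·6 + 16)/6 = 42/6 = 7
te_Task 3 = (1 + 4·3 + 17)/6 = 30/6 = 5
te_Task 4 = (4 + 4·9 + 14)/6 = 54/6 = 9
te_Task 5 = (13 + 4·14 + 21)/6 = 90/6 = 15
te_Task 6 = (11 + 4·14 + 17)/6 = 84/6 = 14
te_Task 7 = (1 + 4·2 + 9)/6 = 18/6 = 3

Forward pass:
ES_Task 1 = 0; EF_Task 1 = 13
ES_Task 2 = 0; EF_Task 2 = 7
ES_Task 3 = 0; EF_Task 3 = 5
ES_Task 4 = 5; EF_Task 4 = 5+9 = 14
ES_Task 5 = max(EF_Task 1=13, EF_Task 3=5) = 13; EF_Task 5 = 13+15 = 28
ES_Task 6 = 28; EF_Task 6 = 28+14 = 42
ES_Task 7 = max(EF_Task 2=7, EF_Task 4=14, EF_Task 6=42) = 42; EF_Task 7 = 42+3 = 45
Expected project duration μ = 45 weeks. Critical path: Task 1 → Task 5 → Task 6 → Task 7.

45 weeks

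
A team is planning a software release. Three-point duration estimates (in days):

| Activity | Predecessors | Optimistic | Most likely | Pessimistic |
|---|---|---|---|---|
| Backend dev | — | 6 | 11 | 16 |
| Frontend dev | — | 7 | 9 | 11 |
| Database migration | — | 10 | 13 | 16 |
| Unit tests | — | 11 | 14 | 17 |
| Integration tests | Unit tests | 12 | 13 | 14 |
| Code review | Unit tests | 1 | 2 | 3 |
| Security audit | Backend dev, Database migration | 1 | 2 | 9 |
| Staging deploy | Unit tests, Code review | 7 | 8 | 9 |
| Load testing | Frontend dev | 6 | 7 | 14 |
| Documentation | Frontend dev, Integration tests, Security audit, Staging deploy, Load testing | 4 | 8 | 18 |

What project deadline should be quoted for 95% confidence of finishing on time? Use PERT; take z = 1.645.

te_Backend dev = (6 + 4·11 + 16)/6 = 66/6 = 11; σ²_Backend dev = ((16−6)/6)² = 2.778
te_Frontend dev = (7 + 4·9 + 11)/6 = 54/6 = 9; σ²_Frontend dev = ((11−7)/6)² = 0.444
te_Database migration = (10 + 4·13 + 16)/6 = 78/6 = 13; σ²_Database migration = ((16−10)/6)² = 1.000
te_Unit tests = (11 + 4·14 + 17)/6 = 84/6 = 14; σ²_Unit tests = ((17−11)/6)² = 1.000
te_Integration tests = (12 + 4·13 + 14)/6 = 78/6 = 13; σ²_Integration tests = ((14−12)/6)² = 0.111
te_Code review = (1 + 4·2 + 3)/6 = 12/6 = 2; σ²_Code review = ((3−1)/6)² = 0.111
te_Security audit = (1 + 4·2 + 9)/6 = 18/6 = 3; σ²_Security audit = ((9−1)/6)² = 1.778
te_Staging deploy = (7 + 4·8 + 9)/6 = 48/6 = 8; σ²_Staging deploy = ((9−7)/6)² = 0.111
te_Load testing = (6 + 4·7 + 14)/6 = 48/6 = 8; σ²_Load testing = ((14−6)/6)² = 1.778
te_Documentation = (4 + 4·8 + 18)/6 = 54/6 = 9; σ²_Documentation = ((18−4)/6)² = 5.444

Forward pass:
ES_Backend dev = 0; EF_Backend dev = 11
ES_Frontend dev = 0; EF_Frontend dev = 9
ES_Database migration = 0; EF_Database migration = 13
ES_Unit tests = 0; EF_Unit tests = 14
ES_Integration tests = 14; EF_Integration tests = 14+13 = 27
ES_Code review = 14; EF_Code review = 14+2 = 16
ES_Security audit = max(EF_Backend dev=11, EF_Database migration=13) = 13; EF_Security audit = 13+3 = 16
ES_Staging deploy = max(EF_Unit tests=14, EF_Code review=16) = 16; EF_Staging deploy = 16+8 = 24
ES_Load testing = 9; EF_Load testing = 9+8 = 17
ES_Documentation = max(EF_Frontend dev=9, EF_Integration tests=27, EF_Security audit=16, EF_Staging deploy=24, EF_Load testing=17) = 27; EF_Documentation = 27+9 = 36
Expected project duration μ = 36 days. Critical path: Unit tests → Integration tests → Documentation.

Variance along critical path = 1.000 + 0.111 + 5.444 = 6.556; σ = 2.560 days.
D = μ + z·σ = 36 + 1.645·2.560 = 40.2 days

40.2 days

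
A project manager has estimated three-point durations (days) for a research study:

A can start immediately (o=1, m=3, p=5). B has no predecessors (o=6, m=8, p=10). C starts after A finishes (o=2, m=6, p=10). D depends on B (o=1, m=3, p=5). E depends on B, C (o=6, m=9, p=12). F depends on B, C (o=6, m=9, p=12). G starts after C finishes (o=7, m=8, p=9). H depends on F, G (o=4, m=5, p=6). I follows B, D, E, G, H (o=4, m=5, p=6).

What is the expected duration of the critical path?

te_A = (1 + 4·3 + 5)/6 = 18/6 = 3
te_B = (6 + 4·8 + 10)/6 = 48/6 = 8
te_C = (2 + 4·6 + 10)/6 = 36/6 = 6
te_D = (1 + 4·3 + 5)/6 = 18/6 = 3
te_E = (6 + 4·9 + 12)/6 = 54/6 = 9
te_F = (6 + 4·9 + 12)/6 = 54/6 = 9
te_G = (7 + 4·8 + 9)/6 = 48/6 = 8
te_H = (4 + 4·5 + 6)/6 = 30/6 = 5
te_I = (4 + 4·5 + 6)/6 = 30/6 = 5

Forward pass:
ES_A = 0; EF_A = 3
ES_B = 0; EF_B = 8
ES_C = 3; EF_C = 3+6 = 9
ES_D = 8; EF_D = 8+3 = 11
ES_E = max(EF_B=8, EF_C=9) = 9; EF_E = 9+9 = 18
ES_F = max(EF_B=8, EF_C=9) = 9; EF_F = 9+9 = 18
ES_G = 9; EF_G = 9+8 = 17
ES_H = max(EF_F=18, EF_G=17) = 18; EF_H = 18+5 = 23
ES_I = max(EF_B=8, EF_D=11, EF_E=18, EF_G=17, EF_H=23) = 23; EF_I = 23+5 = 28
Expected project duration μ = 28 days. Critical path: A → C → F → H → I.

28 days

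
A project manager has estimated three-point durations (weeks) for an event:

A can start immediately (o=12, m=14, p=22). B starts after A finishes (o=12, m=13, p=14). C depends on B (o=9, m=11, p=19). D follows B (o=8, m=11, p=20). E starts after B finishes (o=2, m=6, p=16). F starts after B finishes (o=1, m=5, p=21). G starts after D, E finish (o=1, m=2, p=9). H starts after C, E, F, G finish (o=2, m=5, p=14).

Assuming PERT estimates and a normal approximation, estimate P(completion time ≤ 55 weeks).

te_A = (12 + 4·14 + 22)/6 = 90/6 = 15; σ²_A = ((22−12)/6)² = 2.778
te_B = (12 + 4·13 + 14)/6 = 78/6 = 13; σ²_B = ((14−12)/6)² = 0.111
te_C = (9 + 4·11 + 19)/6 = 72/6 = 12; σ²_C = ((19−9)/6)² = 2.778
te_D = (8 + 4·11 + 20)/6 = 72/6 = 12; σ²_D = ((20−8)/6)² = 4.000
te_E = (2 + 4·6 + 16)/6 = 42/6 = 7; σ²_E = ((16−2)/6)² = 5.444
te_F = (1 + 4·5 + 21)/6 = 42/6 = 7; σ²_F = ((21−1)/6)² = 11.111
te_G = (1 + 4·2 + 9)/6 = 18/6 = 3; σ²_G = ((9−1)/6)² = 1.778
te_H = (2 + 4·5 + 14)/6 = 36/6 = 6; σ²_H = ((14−2)/6)² = 4.000

Forward pass:
ES_A = 0; EF_A = 15
ES_B = 15; EF_B = 15+13 = 28
ES_C = 28; EF_C = 28+12 = 40
ES_D = 28; EF_D = 28+12 = 40
ES_E = 28; EF_E = 28+7 = 35
ES_F = 28; EF_F = 28+7 = 35
ES_G = max(EF_D=40, EF_E=35) = 40; EF_G = 40+3 = 43
ES_H = max(EF_C=40, EF_E=35, EF_F=35, EF_G=43) = 43; EF_H = 43+6 = 49
Expected project duration μ = 49 weeks. Critical path: A → B → D → G → H.

Variance along critical path = 2.778 + 0.111 + 4.000 + 1.778 + 4.000 = 12.667; σ = √12.667 = 3.559 weeks.
Z = (55 − 49) / 3.559 = 1.686
P(T ≤ 55) = Φ(1.686) ≈ 0.954

0.954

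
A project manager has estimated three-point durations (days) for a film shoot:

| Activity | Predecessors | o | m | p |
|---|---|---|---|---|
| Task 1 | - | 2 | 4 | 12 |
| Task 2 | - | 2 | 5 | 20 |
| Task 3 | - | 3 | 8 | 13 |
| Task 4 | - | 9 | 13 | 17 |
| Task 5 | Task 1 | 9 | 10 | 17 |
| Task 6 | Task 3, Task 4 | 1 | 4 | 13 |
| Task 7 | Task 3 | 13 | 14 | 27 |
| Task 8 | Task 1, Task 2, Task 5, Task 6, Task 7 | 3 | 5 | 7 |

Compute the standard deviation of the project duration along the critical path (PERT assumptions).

te_Task 1 = (2 + 4·4 + 12)/6 = 30/6 = 5; σ²_Task 1 = ((12−2)/6)² = 2.778
te_Task 2 = (2 + 4·5 + 20)/6 = 42/6 = 7; σ²_Task 2 = ((20−2)/6)² = 9.000
te_Task 3 = (3 + 4·8 + 13)/6 = 48/6 = 8; σ²_Task 3 = ((13−3)/6)² = 2.778
te_Task 4 = (9 + 4·13 + 17)/6 = 78/6 = 13; σ²_Task 4 = ((17−9)/6)² = 1.778
te_Task 5 = (9 + 4·10 + 17)/6 = 66/6 = 11; σ²_Task 5 = ((17−9)/6)² = 1.778
te_Task 6 = (1 + 4·4 + 13)/6 = 30/6 = 5; σ²_Task 6 = ((13−1)/6)² = 4.000
te_Task 7 = (13 + 4·14 + 27)/6 = 96/6 = 16; σ²_Task 7 = ((27−13)/6)² = 5.444
te_Task 8 = (3 + 4·5 + 7)/6 = 30/6 = 5; σ²_Task 8 = ((7−3)/6)² = 0.444

Forward pass:
ES_Task 1 = 0; EF_Task 1 = 5
ES_Task 2 = 0; EF_Task 2 = 7
ES_Task 3 = 0; EF_Task 3 = 8
ES_Task 4 = 0; EF_Task 4 = 13
ES_Task 5 = 5; EF_Task 5 = 5+11 = 16
ES_Task 6 = max(EF_Task 3=8, EF_Task 4=13) = 13; EF_Task 6 = 13+5 = 18
ES_Task 7 = 8; EF_Task 7 = 8+16 = 24
ES_Task 8 = max(EF_Task 1=5, EF_Task 2=7, EF_Task 5=16, EF_Task 6=18, EF_Task 7=24) = 24; EF_Task 8 = 24+5 = 29
Expected project duration μ = 29 days. Critical path: Task 3 → Task 7 → Task 8.

Variance along critical path = 2.778 + 5.444 + 0.444 = 8.667
σ = √8.667 = 2.944 days

2.94 days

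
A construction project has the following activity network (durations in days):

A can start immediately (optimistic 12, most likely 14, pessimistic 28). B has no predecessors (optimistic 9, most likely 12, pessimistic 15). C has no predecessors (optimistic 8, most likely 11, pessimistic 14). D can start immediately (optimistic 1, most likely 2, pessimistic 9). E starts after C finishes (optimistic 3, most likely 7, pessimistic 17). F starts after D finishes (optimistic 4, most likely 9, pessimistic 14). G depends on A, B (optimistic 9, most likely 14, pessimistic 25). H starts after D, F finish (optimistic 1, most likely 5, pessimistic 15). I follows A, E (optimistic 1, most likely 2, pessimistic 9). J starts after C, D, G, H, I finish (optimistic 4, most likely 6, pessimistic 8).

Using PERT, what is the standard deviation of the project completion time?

3.83 days

te_A = (12 + 4·14 + 28)/6 = 96/6 = 16; σ²_A = ((28−12)/6)² = 7.111
te_B = (9 + 4·12 + 15)/6 = 72/6 = 12; σ²_B = ((15−9)/6)² = 1.000
te_C = (8 + 4·11 + 14)/6 = 66/6 = 11; σ²_C = ((14−8)/6)² = 1.000
te_D = (1 + 4·2 + 9)/6 = 18/6 = 3; σ²_D = ((9−1)/6)² = 1.778
te_E = (3 + 4·7 + 17)/6 = 48/6 = 8; σ²_E = ((17−3)/6)² = 5.444
te_F = (4 + 4·9 + 14)/6 = 54/6 = 9; σ²_F = ((14−4)/6)² = 2.778
te_G = (9 + 4·14 + 25)/6 = 90/6 = 15; σ²_G = ((25−9)/6)² = 7.111
te_H = (1 + 4·5 + 15)/6 = 36/6 = 6; σ²_H = ((15−1)/6)² = 5.444
te_I = (1 + 4·2 + 9)/6 = 18/6 = 3; σ²_I = ((9−1)/6)² = 1.778
te_J = (4 + 4·6 + 8)/6 = 36/6 = 6; σ²_J = ((8−4)/6)² = 0.444

Forward pass:
ES_A = 0; EF_A = 16
ES_B = 0; EF_B = 12
ES_C = 0; EF_C = 11
ES_D = 0; EF_D = 3
ES_E = 11; EF_E = 11+8 = 19
ES_F = 3; EF_F = 3+9 = 12
ES_G = max(EF_A=16, EF_B=12) = 16; EF_G = 16+15 = 31
ES_H = max(EF_D=3, EF_F=12) = 12; EF_H = 12+6 = 18
ES_I = max(EF_A=16, EF_E=19) = 19; EF_I = 19+3 = 22
ES_J = max(EF_C=11, EF_D=3, EF_G=31, EF_H=18, EF_I=22) = 31; EF_J = 31+6 = 37
Expected project duration μ = 37 days. Critical path: A → G → J.

Variance along critical path = 7.111 + 7.111 + 0.444 = 14.667
σ = √14.667 = 3.830 days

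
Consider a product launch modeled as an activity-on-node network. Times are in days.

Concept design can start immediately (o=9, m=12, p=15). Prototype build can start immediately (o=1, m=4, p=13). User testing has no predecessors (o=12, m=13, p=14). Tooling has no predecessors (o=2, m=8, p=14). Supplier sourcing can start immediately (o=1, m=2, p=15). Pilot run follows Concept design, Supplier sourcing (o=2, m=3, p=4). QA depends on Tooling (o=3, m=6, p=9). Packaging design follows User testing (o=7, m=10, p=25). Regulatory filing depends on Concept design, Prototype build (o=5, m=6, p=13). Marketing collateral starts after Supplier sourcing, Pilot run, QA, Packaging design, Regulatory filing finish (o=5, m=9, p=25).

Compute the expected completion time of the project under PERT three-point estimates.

te_Concept design = (9 + 4·12 + 15)/6 = 72/6 = 12
te_Prototype build = (1 + 4·4 + 13)/6 = 30/6 = 5
te_User testing = (12 + 4·13 + 14)/6 = 78/6 = 13
te_Tooling = (2 + 4·8 + 14)/6 = 48/6 = 8
te_Supplier sourcing = (1 + 4·2 + 15)/6 = 24/6 = 4
te_Pilot run = (2 + 4·3 + 4)/6 = 18/6 = 3
te_QA = (3 + 4·6 + 9)/6 = 36/6 = 6
te_Packaging design = (7 + 4·10 + 25)/6 = 72/6 = 12
te_Regulatory filing = (5 + 4·6 + 13)/6 = 42/6 = 7
te_Marketing collateral = (5 + 4·9 + 25)/6 = 66/6 = 11

Forward pass:
ES_Concept design = 0; EF_Concept design = 12
ES_Prototype build = 0; EF_Prototype build = 5
ES_User testing = 0; EF_User testing = 13
ES_Tooling = 0; EF_Tooling = 8
ES_Supplier sourcing = 0; EF_Supplier sourcing = 4
ES_Pilot run = max(EF_Concept design=12, EF_Supplier sourcing=4) = 12; EF_Pilot run = 12+3 = 15
ES_QA = 8; EF_QA = 8+6 = 14
ES_Packaging design = 13; EF_Packaging design = 13+12 = 25
ES_Regulatory filing = max(EF_Concept design=12, EF_Prototype build=5) = 12; EF_Regulatory filing = 12+7 = 19
ES_Marketing collateral = max(EF_Supplier sourcing=4, EF_Pilot run=15, EF_QA=14, EF_Packaging design=25, EF_Regulatory filing=19) = 25; EF_Marketing collateral = 25+11 = 36
Expected project duration μ = 36 days. Critical path: User testing → Packaging design → Marketing collateral.

36 days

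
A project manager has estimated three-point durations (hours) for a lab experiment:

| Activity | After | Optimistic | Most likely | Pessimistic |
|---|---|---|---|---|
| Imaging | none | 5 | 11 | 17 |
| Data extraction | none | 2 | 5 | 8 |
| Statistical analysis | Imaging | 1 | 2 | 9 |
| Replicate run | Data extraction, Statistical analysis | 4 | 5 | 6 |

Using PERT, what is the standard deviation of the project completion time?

te_Imaging = (5 + 4·11 + 17)/6 = 66/6 = 11; σ²_Imaging = ((17−5)/6)² = 4.000
te_Data extraction = (2 + 4·5 + 8)/6 = 30/6 = 5; σ²_Data extraction = ((8−2)/6)² = 1.000
te_Statistical analysis = (1 + 4·2 + 9)/6 = 18/6 = 3; σ²_Statistical analysis = ((9−1)/6)² = 1.778
te_Replicate run = (4 + 4·5 + 6)/6 = 30/6 = 5; σ²_Replicate run = ((6−4)/6)² = 0.111

Forward pass:
ES_Imaging = 0; EF_Imaging = 11
ES_Data extraction = 0; EF_Data extraction = 5
ES_Statistical analysis = 11; EF_Statistical analysis = 11+3 = 14
ES_Replicate run = max(EF_Data extraction=5, EF_Statistical analysis=14) = 14; EF_Replicate run = 14+5 = 19
Expected project duration μ = 19 hours. Critical path: Imaging → Statistical analysis → Replicate run.

Variance along critical path = 4.000 + 1.778 + 0.111 = 5.889
σ = √5.889 = 2.427 hours

2.43 hours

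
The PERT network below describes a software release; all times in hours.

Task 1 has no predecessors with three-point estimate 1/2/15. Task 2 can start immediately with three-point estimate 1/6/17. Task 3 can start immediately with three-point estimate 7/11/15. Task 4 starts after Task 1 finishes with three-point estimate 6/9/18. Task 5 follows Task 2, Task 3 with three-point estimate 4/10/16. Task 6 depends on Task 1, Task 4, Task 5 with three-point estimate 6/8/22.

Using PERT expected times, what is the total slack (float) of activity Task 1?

te_Task 1 = (1 + 4·2 + 15)/6 = 24/6 = 4
te_Task 2 = (1 + 4·6 + 17)/6 = 42/6 = 7
te_Task 3 = (7 + 4·11 + 15)/6 = 66/6 = 11
te_Task 4 = (6 + 4·9 + 18)/6 = 60/6 = 10
te_Task 5 = (4 + 4·10 + 16)/6 = 60/6 = 10
te_Task 6 = (6 + 4·8 + 22)/6 = 60/6 = 10

Forward pass:
ES_Task 1 = 0; EF_Task 1 = 4
ES_Task 2 = 0; EF_Task 2 = 7
ES_Task 3 = 0; EF_Task 3 = 11
ES_Task 4 = 4; EF_Task 4 = 4+10 = 14
ES_Task 5 = max(EF_Task 2=7, EF_Task 3=11) = 11; EF_Task 5 = 11+10 = 21
ES_Task 6 = max(EF_Task 1=4, EF_Task 4=14, EF_Task 5=21) = 21; EF_Task 6 = 21+10 = 31
Expected project duration μ = 31 hours. Critical path: Task 3 → Task 5 → Task 6.

Backward pass:
LF_Task 6 = 31; LS_Task 6 = 31−10 = 21
LF_Task 5 = LS_Task 6 = 21; LS_Task 5 = 21−10 = 11
LF_Task 4 = LS_Task 6 = 21; LS_Task 4 = 21−10 = 11
LF_Task 3 = LS_Task 5 = 11; LS_Task 3 = 11−11 = 0
LF_Task 2 = LS_Task 5 = 11; LS_Task 2 = 11−7 = 4
LF_Task 1 = min(LS_Task 4=11, LS_Task 6=21) = 11; LS_Task 1 = 11−4 = 7
Slack_Task 1 = LS_Task 1 − ES_Task 1 = 7 − 0 = 7

7 hours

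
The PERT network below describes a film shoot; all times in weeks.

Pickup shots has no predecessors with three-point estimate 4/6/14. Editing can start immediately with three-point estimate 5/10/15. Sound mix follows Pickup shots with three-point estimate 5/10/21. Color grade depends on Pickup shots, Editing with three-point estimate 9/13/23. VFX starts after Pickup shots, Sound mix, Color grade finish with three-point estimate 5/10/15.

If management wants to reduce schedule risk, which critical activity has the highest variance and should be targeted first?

te_Pickup shots = (4 + 4·6 + 14)/6 = 42/6 = 7; σ²_Pickup shots = ((14−4)/6)² = 2.778
te_Editing = (5 + 4·10 + 15)/6 = 60/6 = 10; σ²_Editing = ((15−5)/6)² = 2.778
te_Sound mix = (5 + 4·10 + 21)/6 = 66/6 = 11; σ²_Sound mix = ((21−5)/6)² = 7.111
te_Color grade = (9 + 4·13 + 23)/6 = 84/6 = 14; σ²_Color grade = ((23−9)/6)² = 5.444
te_VFX = (5 + 4·10 + 15)/6 = 60/6 = 10; σ²_VFX = ((15−5)/6)² = 2.778

Forward pass:
ES_Pickup shots = 0; EF_Pickup shots = 7
ES_Editing = 0; EF_Editing = 10
ES_Sound mix = 7; EF_Sound mix = 7+11 = 18
ES_Color grade = max(EF_Pickup shots=7, EF_Editing=10) = 10; EF_Color grade = 10+14 = 24
ES_VFX = max(EF_Pickup shots=7, EF_Sound mix=18, EF_Color grade=24) = 24; EF_VFX = 24+10 = 34
Expected project duration μ = 34 weeks. Critical path: Editing → Color grade → VFX.

Variances on critical path: σ²_Editing=2.778, σ²_Color grade=5.444, σ²_VFX=2.778.
Largest is σ²_Color grade = 5.444.

Color grade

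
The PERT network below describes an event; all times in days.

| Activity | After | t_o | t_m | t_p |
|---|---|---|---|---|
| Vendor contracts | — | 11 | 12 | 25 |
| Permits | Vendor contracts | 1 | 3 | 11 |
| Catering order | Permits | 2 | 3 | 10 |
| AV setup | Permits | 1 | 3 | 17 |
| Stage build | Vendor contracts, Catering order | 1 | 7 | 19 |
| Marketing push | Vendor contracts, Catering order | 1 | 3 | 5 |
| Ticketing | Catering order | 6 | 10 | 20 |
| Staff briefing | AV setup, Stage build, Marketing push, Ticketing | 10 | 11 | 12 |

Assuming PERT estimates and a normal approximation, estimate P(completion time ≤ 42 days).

0.306

te_Vendor contracts = (11 + 4·12 + 25)/6 = 84/6 = 14; σ²_Vendor contracts = ((25−11)/6)² = 5.444
te_Permits = (1 + 4·3 + 11)/6 = 24/6 = 4; σ²_Permits = ((11−1)/6)² = 2.778
te_Catering order = (2 + 4·3 + 10)/6 = 24/6 = 4; σ²_Catering order = ((10−2)/6)² = 1.778
te_AV setup = (1 + 4·3 + 17)/6 = 30/6 = 5; σ²_AV setup = ((17−1)/6)² = 7.111
te_Stage build = (1 + 4·7 + 19)/6 = 48/6 = 8; σ²_Stage build = ((19−1)/6)² = 9.000
te_Marketing push = (1 + 4·3 + 5)/6 = 18/6 = 3; σ²_Marketing push = ((5−1)/6)² = 0.444
te_Ticketing = (6 + 4·10 + 20)/6 = 66/6 = 11; σ²_Ticketing = ((20−6)/6)² = 5.444
te_Staff briefing = (10 + 4·11 + 12)/6 = 66/6 = 11; σ²_Staff briefing = ((12−10)/6)² = 0.111

Forward pass:
ES_Vendor contracts = 0; EF_Vendor contracts = 14
ES_Permits = 14; EF_Permits = 14+4 = 18
ES_Catering order = 18; EF_Catering order = 18+4 = 22
ES_AV setup = 18; EF_AV setup = 18+5 = 23
ES_Stage build = max(EF_Vendor contracts=14, EF_Catering order=22) = 22; EF_Stage build = 22+8 = 30
ES_Marketing push = max(EF_Vendor contracts=14, EF_Catering order=22) = 22; EF_Marketing push = 22+3 = 25
ES_Ticketing = 22; EF_Ticketing = 22+11 = 33
ES_Staff briefing = max(EF_AV setup=23, EF_Stage build=30, EF_Marketing push=25, EF_Ticketing=33) = 33; EF_Staff briefing = 33+11 = 44
Expected project duration μ = 44 days. Critical path: Vendor contracts → Permits → Catering order → Ticketing → Staff briefing.

Variance along critical path = 5.444 + 2.778 + 1.778 + 5.444 + 0.111 = 15.556; σ = √15.556 = 3.944 days.
Z = (42 − 44) / 3.944 = -0.507
P(T ≤ 42) = Φ(-0.507) ≈ 0.306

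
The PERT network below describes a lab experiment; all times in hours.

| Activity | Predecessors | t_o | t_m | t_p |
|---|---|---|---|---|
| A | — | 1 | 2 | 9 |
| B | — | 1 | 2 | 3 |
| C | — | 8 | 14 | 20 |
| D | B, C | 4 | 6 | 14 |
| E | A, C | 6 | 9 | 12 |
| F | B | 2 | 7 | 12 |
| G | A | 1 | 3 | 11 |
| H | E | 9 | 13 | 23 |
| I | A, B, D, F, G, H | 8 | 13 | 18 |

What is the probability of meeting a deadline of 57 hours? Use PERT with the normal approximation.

0.973

te_A = (1 + 4·2 + 9)/6 = 18/6 = 3; σ²_A = ((9−1)/6)² = 1.778
te_B = (1 + 4·2 + 3)/6 = 12/6 = 2; σ²_B = ((3−1)/6)² = 0.111
te_C = (8 + 4·14 + 20)/6 = 84/6 = 14; σ²_C = ((20−8)/6)² = 4.000
te_D = (4 + 4·6 + 14)/6 = 42/6 = 7; σ²_D = ((14−4)/6)² = 2.778
te_E = (6 + 4·9 + 12)/6 = 54/6 = 9; σ²_E = ((12−6)/6)² = 1.000
te_F = (2 + 4·7 + 12)/6 = 42/6 = 7; σ²_F = ((12−2)/6)² = 2.778
te_G = (1 + 4·3 + 11)/6 = 24/6 = 4; σ²_G = ((11−1)/6)² = 2.778
te_H = (9 + 4·13 + 23)/6 = 84/6 = 14; σ²_H = ((23−9)/6)² = 5.444
te_I = (8 + 4·13 + 18)/6 = 78/6 = 13; σ²_I = ((18−8)/6)² = 2.778

Forward pass:
ES_A = 0; EF_A = 3
ES_B = 0; EF_B = 2
ES_C = 0; EF_C = 14
ES_D = max(EF_B=2, EF_C=14) = 14; EF_D = 14+7 = 21
ES_E = max(EF_A=3, EF_C=14) = 14; EF_E = 14+9 = 23
ES_F = 2; EF_F = 2+7 = 9
ES_G = 3; EF_G = 3+4 = 7
ES_H = 23; EF_H = 23+14 = 37
ES_I = max(EF_A=3, EF_B=2, EF_D=21, EF_F=9, EF_G=7, EF_H=37) = 37; EF_I = 37+13 = 50
Expected project duration μ = 50 hours. Critical path: C → E → H → I.

Variance along critical path = 4.000 + 1.000 + 5.444 + 2.778 = 13.222; σ = √13.222 = 3.636 hours.
Z = (57 − 50) / 3.636 = 1.925
P(T ≤ 57) = Φ(1.925) ≈ 0.973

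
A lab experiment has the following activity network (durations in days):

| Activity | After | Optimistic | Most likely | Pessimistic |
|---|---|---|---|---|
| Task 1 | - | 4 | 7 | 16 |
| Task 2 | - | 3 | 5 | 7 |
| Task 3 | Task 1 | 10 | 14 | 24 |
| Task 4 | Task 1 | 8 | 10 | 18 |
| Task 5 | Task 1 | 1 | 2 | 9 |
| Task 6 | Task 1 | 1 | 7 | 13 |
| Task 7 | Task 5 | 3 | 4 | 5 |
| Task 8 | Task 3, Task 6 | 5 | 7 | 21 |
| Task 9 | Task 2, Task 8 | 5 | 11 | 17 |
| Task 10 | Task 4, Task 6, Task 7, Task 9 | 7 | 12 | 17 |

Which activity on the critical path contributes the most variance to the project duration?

te_Task 1 = (4 + 4·7 + 16)/6 = 48/6 = 8; σ²_Task 1 = ((16−4)/6)² = 4.000
te_Task 2 = (3 + 4·5 + 7)/6 = 30/6 = 5; σ²_Task 2 = ((7−3)/6)² = 0.444
te_Task 3 = (10 + 4·14 + 24)/6 = 90/6 = 15; σ²_Task 3 = ((24−10)/6)² = 5.444
te_Task 4 = (8 + 4·10 + 18)/6 = 66/6 = 11; σ²_Task 4 = ((18−8)/6)² = 2.778
te_Task 5 = (1 + 4·2 + 9)/6 = 18/6 = 3; σ²_Task 5 = ((9−1)/6)² = 1.778
te_Task 6 = (1 + 4·7 + 13)/6 = 42/6 = 7; σ²_Task 6 = ((13−1)/6)² = 4.000
te_Task 7 = (3 + 4·4 + 5)/6 = 24/6 = 4; σ²_Task 7 = ((5−3)/6)² = 0.111
te_Task 8 = (5 + 4·7 + 21)/6 = 54/6 = 9; σ²_Task 8 = ((21−5)/6)² = 7.111
te_Task 9 = (5 + 4·11 + 17)/6 = 66/6 = 11; σ²_Task 9 = ((17−5)/6)² = 4.000
te_Task 10 = (7 + 4·12 + 17)/6 = 72/6 = 12; σ²_Task 10 = ((17−7)/6)² = 2.778

Forward pass:
ES_Task 1 = 0; EF_Task 1 = 8
ES_Task 2 = 0; EF_Task 2 = 5
ES_Task 3 = 8; EF_Task 3 = 8+15 = 23
ES_Task 4 = 8; EF_Task 4 = 8+11 = 19
ES_Task 5 = 8; EF_Task 5 = 8+3 = 11
ES_Task 6 = 8; EF_Task 6 = 8+7 = 15
ES_Task 7 = 11; EF_Task 7 = 11+4 = 15
ES_Task 8 = max(EF_Task 3=23, EF_Task 6=15) = 23; EF_Task 8 = 23+9 = 32
ES_Task 9 = max(EF_Task 2=5, EF_Task 8=32) = 32; EF_Task 9 = 32+11 = 43
ES_Task 10 = max(EF_Task 4=19, EF_Task 6=15, EF_Task 7=15, EF_Task 9=43) = 43; EF_Task 10 = 43+12 = 55
Expected project duration μ = 55 days. Critical path: Task 1 → Task 3 → Task 8 → Task 9 → Task 10.

Variances on critical path: σ²_Task 1=4.000, σ²_Task 3=5.444, σ²_Task 8=7.111, σ²_Task 9=4.000, σ²_Task 10=2.778.
Largest is σ²_Task 8 = 7.111.

Task 8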